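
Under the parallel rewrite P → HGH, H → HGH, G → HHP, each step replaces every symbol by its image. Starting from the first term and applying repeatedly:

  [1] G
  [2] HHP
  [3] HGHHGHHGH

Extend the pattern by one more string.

HGHHHPHGHHGHHHPHGHHGHHHPHGH

Rewriting each symbol of HGHHGHHGH: H→HGH, G→HHP, H→HGH, H→HGH, G→HHP, H→HGH, H→HGH, G→HHP, H→HGH, which concatenates to HGH HHP HGH HGH HHP HGH HGH HHP HGH.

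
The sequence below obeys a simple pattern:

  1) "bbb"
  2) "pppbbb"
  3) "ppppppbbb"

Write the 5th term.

Each term is the previous one with ppp prepended.
From ppppppbbb, 2 further steps: ppppppbbb → pppppppppbbb → (answer).

ppppppppppppbbb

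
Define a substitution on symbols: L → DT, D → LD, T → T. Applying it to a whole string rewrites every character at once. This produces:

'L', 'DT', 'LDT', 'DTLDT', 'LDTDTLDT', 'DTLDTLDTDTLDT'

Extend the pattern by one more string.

LDTDTLDTDTLDTLDTDTLDT

Applying the rule to each of the 13 symbols of DTLDTLDTDTLDT gives the pieces LD T DT LD T DT LD T LD T DT LD T, which concatenate to the answer.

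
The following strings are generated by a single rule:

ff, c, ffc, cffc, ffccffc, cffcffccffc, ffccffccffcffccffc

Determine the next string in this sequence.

Each term (from the third on) is the two preceding terms concatenated in order: term 3 = ff·c = ffc.
Continuing: cffcffccffc · ffccffccffcffccffc gives term 8.

cffcffccffcffccffccffcffccffc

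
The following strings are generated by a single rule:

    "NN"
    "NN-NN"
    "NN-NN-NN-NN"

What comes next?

s(k+1) = s(k)·-·s(k) — each term doubles the last with '-' between the halves.
Doubling NN-NN-NN-NN with '-' between the halves:

NN-NN-NN-NN-NN-NN-NN-NN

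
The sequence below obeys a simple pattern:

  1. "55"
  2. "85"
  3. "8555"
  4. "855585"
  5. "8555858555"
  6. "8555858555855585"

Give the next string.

From term 3 onward, concatenate the last term with the second-to-last: 85·55 = 8555, 8555·85 = 855585, …
The next term joins 8555858555855585 and 8555858555.

85558585558555858555858555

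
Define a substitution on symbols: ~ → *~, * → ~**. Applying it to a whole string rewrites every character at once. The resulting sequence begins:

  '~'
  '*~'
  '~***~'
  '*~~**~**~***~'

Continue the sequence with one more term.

Rewriting the 13 symbols of *~~**~**~***~ one by one yields ~** *~ *~ ~** ~** *~ ~** ~** *~ ~** ~** ~** *~; concatenated:

~***~*~~**~***~~**~***~~**~**~***~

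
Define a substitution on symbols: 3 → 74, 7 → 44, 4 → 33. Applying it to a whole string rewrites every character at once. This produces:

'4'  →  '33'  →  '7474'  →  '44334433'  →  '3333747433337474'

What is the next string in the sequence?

Replace each of the 16 characters of 3333747433337474 in place — 74 74 74 74 44 33 44 33 74 74 74 74 44 33 44 33 — and concatenate.

74747474443344337474747444334433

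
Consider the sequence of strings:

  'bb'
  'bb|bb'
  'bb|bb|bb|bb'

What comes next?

Each string is two copies of the previous one joined by '|'.
Doubling bb|bb|bb|bb with '|' between the halves:

bb|bb|bb|bb|bb|bb|bb|bb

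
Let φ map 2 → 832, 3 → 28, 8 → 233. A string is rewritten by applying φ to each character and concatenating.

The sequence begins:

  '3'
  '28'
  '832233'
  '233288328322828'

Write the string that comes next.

83228288322332332883223328832832233832233

Applying the rule to each of the 15 symbols of 233288328322828 gives the pieces 832 28 28 832 233 233 28 832 233 28 832 832 233 832 233, which concatenate to the answer.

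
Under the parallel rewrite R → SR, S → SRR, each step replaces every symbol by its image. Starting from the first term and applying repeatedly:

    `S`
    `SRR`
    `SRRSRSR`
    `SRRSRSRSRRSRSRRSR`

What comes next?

Rewriting the 17 symbols of SRRSRSRSRRSRSRRSR one by one yields SRR SR SR SRR SR SRR SR SRR SR SR SRR SR SRR SR SR SRR SR; concatenated:

SRRSRSRSRRSRSRRSRSRRSRSRSRRSRSRRSRSRSRRSR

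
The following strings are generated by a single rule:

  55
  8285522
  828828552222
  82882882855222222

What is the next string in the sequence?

s(k+1) = 828·s(k)·22, so each term gains 828 as a prefix and 22 as a suffix.
One more step from 82882882855222222 gives the answer.

8288288288285522222222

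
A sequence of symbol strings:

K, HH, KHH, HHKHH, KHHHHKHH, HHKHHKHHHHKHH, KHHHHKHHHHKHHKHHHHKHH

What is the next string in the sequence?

This is a Fibonacci-style word recurrence s(k) = s(k−2)·s(k−1): e.g. K·HH = KHH.
The next term joins HHKHHKHHHHKHH and KHHHHKHHHHKHHKHHHHKHH.

HHKHHKHHHHKHHKHHHHKHHHHKHHKHHHHKHH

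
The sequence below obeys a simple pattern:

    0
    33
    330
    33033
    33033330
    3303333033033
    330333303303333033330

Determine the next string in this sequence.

Each term (from the third on) is the previous term followed by the one before it: term 3 = 33·0 = 330.
So term 8 is 330333303303333033330·3303333033033.

3303333033033330333303303333033033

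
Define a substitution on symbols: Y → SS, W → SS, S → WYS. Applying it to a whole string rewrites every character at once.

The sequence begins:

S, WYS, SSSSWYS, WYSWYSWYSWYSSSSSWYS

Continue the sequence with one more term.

φ(WYSWYSWYSWYSSSSSWYS) expands symbol-by-symbol to SS SS WYS SS SS WYS SS SS WYS SS SS WYS WYS WYS WYS WYS SS SS WYS; joining the 19 pieces gives the next term.

SSSSWYSSSSSWYSSSSSWYSSSSSWYSWYSWYSWYSWYSSSSSWYS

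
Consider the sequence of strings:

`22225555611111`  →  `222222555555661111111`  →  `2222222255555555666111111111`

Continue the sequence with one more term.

22222222225555555555666611111111111

Each string has the form 2^{2n+2} 5^{2n+2} 6^{n} 1^{2n+3} (n = 1, 2, …).
Setting n = 4 gives 10, 10, 4, 11 characters in each block.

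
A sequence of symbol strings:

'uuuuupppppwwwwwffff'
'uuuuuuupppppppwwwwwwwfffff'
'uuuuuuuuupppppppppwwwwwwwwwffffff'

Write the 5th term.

Each string has the form u^{2n+1} p^{2n+1} w^{2n+1} f^{n+2}, where the shown terms are n = 2, 3, 4.
At n = 6 the blocks have lengths 13, 13, 13, 8.

uuuuuuuuuuuuupppppppppppppwwwwwwwwwwwwwffffffff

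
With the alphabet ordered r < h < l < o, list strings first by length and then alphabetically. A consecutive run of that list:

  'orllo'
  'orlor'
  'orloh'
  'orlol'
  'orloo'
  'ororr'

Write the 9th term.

Advancing 3 positions from ororr through ororr → ororh → ororl reaches term 9.

ororo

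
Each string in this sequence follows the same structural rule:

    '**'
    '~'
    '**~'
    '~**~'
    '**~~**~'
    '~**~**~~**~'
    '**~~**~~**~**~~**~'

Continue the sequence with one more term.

From term 3 onward, concatenate the second-to-last term with the last: **·~ = **~, ~·**~ = ~**~, …
So term 8 is ~**~**~~**~·**~~**~~**~**~~**~.

~**~**~~**~**~~**~~**~**~~**~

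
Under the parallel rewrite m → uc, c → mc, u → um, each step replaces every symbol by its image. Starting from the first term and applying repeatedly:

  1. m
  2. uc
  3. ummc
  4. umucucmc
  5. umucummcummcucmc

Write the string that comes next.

φ(umucummcummcucmc) expands symbol-by-symbol to um uc um mc um uc uc mc um uc uc mc um mc uc mc; joining the 16 pieces gives the next term.

umucummcumucucmcumucucmcummcucmc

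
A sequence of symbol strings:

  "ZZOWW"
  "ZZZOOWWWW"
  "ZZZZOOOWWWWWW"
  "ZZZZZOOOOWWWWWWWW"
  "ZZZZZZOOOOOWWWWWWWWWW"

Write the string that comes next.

The n-th term is n+1 Z's then n O's then 2n W's (n = 1, 2, …).
At n = 6 the blocks have lengths 7, 6, 12.

ZZZZZZZOOOOOOWWWWWWWWWWWW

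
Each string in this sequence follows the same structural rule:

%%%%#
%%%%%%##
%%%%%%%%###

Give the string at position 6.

Term n consists of 2n+2 %'s, followed by n #'s (n = 1, 2, …).
Setting n = 6 gives 14, 6 characters in each block.

%%%%%%%%%%%%%%######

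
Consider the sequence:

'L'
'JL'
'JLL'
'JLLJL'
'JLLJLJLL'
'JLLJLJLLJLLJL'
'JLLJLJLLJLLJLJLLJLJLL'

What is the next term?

JLLJLJLLJLLJLJLLJLJLLJLLJLJLLJLLJL

Each term (from the third on) is the previous term followed by the one before it: term 3 = JL·L = JLL.
So term 8 is JLLJLJLLJLLJLJLLJLJLL·JLLJLJLLJLLJL.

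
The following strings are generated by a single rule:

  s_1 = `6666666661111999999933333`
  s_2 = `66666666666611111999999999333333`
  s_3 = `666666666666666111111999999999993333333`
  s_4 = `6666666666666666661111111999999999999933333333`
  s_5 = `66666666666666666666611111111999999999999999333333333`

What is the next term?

The n-th term is 3n 6's then n+1 1's then 2n+1 9's then n+2 3's, where the shown terms are n = 3, 4, 5, 6, 7.
For the next term, n = 8, so the run lengths are 24, 9, 17, 10.

666666666666666666666666111111111999999999999999993333333333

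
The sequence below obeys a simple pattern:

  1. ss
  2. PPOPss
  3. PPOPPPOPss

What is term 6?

The strings grow by a fixed prefix PPOP each time.
From PPOPPPOPss, 3 further steps: PPOPPPOPss → PPOPPPOPPPOPss → PPOPPPOPPPOPPPOPss → (answer).

PPOPPPOPPPOPPPOPPPOPss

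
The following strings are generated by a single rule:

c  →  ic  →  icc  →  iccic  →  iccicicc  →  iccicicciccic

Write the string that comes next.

Each term (from the third on) is the previous term followed by the one before it: term 3 = ic·c = icc.
The next term joins iccicicciccic and iccicicc.

icciciccicciciccicicc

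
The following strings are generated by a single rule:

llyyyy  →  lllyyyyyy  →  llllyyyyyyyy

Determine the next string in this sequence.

lllllyyyyyyyyyy

Reading off run lengths: l runs 2, 3, 4; y runs 4, 6, 8 — each is linear in n, where the shown terms are n = 2, 3, 4.
For the next term, n = 5, so the run lengths are 5, 10.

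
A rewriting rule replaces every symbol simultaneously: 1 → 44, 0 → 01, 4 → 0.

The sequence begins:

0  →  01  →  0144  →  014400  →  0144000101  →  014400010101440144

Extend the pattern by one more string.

Rewriting the 18 symbols of 014400010101440144 one by one yields 01 44 0 0 01 01 01 44 01 44 01 44 0 0 01 44 0 0; concatenated:

014400010101440144014400014400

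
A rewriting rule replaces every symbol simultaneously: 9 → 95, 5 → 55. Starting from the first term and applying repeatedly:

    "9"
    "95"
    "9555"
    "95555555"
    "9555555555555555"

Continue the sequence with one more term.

Replace each of the 16 characters of 9555555555555555 in place — 95 55 55 55 55 55 55 55 55 55 55 55 55 55 55 55 — and concatenate.

95555555555555555555555555555555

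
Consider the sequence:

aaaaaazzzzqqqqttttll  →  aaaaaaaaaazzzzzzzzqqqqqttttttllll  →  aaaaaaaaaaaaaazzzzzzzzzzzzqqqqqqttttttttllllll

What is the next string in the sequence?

aaaaaaaaaaaaaaaaaazzzzzzzzzzzzzzzzqqqqqqqttttttttttllllllll

Reading off run lengths: a runs 6, 10, 14; z runs 4, 8, 12; q runs 4, 5, 6; t runs 4, 6, 8; l runs 2, 4, 6 — each is linear in n (n = 1, 2, …).
At n = 4 the blocks have lengths 18, 16, 7, 10, 8.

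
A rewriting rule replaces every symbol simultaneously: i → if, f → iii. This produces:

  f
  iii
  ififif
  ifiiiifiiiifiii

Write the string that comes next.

Replace each of the 15 characters of ifiiiifiiiifiii in place — if iii if if if if iii if if if if iii if if if — and concatenate.

ifiiiififififiiiififififiiiififif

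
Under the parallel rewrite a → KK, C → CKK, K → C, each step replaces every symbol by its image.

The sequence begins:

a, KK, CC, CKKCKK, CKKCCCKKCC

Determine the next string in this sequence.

CKKCCCKKCKKCKKCCCKKCKK

Apply φ to CKKCCCKKCC symbol by symbol: C→CKK, K→C, K→C, C→CKK, C→CKK, C→CKK, K→C, K→C, C→CKK, C→CKK; joined: CKK C C CKK CKK CKK C C CKK CKK.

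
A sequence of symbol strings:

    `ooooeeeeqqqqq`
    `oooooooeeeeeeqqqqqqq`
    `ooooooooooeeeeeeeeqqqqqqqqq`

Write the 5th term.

ooooooooooooooooeeeeeeeeeeeeqqqqqqqqqqqqq

Reading off run lengths: o runs 4, 7, 10; e runs 4, 6, 8; q runs 5, 7, 9 — each is linear in n, where the shown terms are n = 2, 3, 4.
At n = 6 the blocks have lengths 16, 12, 13.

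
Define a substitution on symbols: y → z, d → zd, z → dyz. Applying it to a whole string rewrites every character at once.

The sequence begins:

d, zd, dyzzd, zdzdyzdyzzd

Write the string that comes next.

Rewriting each symbol of zdzdyzdyzzd: z→dyz, d→zd, z→dyz, d→zd, y→z, z→dyz, d→zd, y→z, z→dyz, z→dyz, d→zd, which concatenates to dyz zd dyz zd z dyz zd z dyz dyz zd.

dyzzddyzzdzdyzzdzdyzdyzzd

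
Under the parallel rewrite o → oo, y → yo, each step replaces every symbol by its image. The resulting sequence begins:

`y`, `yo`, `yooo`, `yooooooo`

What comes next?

yooooooooooooooo

Expanding yooooooo: y→yo, o→oo, o→oo, o→oo, o→oo, o→oo, o→oo, o→oo. Concatenated: yo oo oo oo oo oo oo oo.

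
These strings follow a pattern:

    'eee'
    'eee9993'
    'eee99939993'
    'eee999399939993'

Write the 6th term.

Every step adds 9993 to the end: s(k+1) = s(k)·9993.
From eee999399939993, 2 further steps: eee999399939993 → eee9993999399939993 → (answer).

eee99939993999399939993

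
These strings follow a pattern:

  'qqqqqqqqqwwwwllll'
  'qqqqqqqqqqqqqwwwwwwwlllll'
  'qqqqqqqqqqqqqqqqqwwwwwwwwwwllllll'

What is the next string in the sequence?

Reading off run lengths: q runs 9, 13, 17; w runs 4, 7, 10; l runs 4, 5, 6 — each is linear in n, where the shown terms are n = 2, 3, 4.
For the next term, n = 5, so the run lengths are 21, 13, 7.

qqqqqqqqqqqqqqqqqqqqqwwwwwwwwwwwwwlllllll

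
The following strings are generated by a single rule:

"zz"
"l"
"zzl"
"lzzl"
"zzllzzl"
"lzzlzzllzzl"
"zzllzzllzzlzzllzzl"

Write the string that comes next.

From term 3 onward, concatenate the second-to-last term with the last: zz·l = zzl, l·zzl = lzzl, …
So term 8 is lzzlzzllzzl·zzllzzllzzlzzllzzl.

lzzlzzllzzlzzllzzllzzlzzllzzl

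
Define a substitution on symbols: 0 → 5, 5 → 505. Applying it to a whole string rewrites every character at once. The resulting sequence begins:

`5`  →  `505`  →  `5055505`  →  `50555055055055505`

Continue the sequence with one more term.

Rewriting the 17 symbols of 50555055055055505 one by one yields 505 5 505 505 505 5 505 505 5 505 505 5 505 505 505 5 505; concatenated:

50555055055055505505550550555055055055505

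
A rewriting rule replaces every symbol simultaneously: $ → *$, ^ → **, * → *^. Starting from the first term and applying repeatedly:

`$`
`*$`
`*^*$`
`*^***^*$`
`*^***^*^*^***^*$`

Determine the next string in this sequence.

φ(*^***^*^*^***^*$) expands symbol-by-symbol to *^ ** *^ *^ *^ ** *^ ** *^ ** *^ *^ *^ ** *^ *$; joining the 16 pieces gives the next term.

*^***^*^*^***^***^***^*^*^***^*$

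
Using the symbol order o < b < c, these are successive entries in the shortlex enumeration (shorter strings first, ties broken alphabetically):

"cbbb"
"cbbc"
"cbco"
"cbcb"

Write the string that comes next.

The successor of cbcb increments the rightmost position that isn't already c and resets every position after it to o.

cbcc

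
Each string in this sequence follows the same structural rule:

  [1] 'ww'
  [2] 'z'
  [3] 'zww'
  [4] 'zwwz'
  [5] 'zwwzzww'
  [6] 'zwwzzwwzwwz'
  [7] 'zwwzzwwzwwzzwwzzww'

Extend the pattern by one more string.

zwwzzwwzwwzzwwzzwwzwwzzwwzwwz

Each term (from the third on) is the previous term followed by the one before it: term 3 = z·ww = zww.
The next term joins zwwzzwwzwwzzwwzzww and zwwzzwwzwwz.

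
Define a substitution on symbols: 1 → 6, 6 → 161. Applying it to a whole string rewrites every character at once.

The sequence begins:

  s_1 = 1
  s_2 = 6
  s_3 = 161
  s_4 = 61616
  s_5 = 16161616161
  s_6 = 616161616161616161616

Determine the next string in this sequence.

Rewriting the 21 symbols of 616161616161616161616 one by one yields 161 6 161 6 161 6 161 6 161 6 161 6 161 6 161 6 161 6 161 6 161; concatenated:

1616161616161616161616161616161616161616161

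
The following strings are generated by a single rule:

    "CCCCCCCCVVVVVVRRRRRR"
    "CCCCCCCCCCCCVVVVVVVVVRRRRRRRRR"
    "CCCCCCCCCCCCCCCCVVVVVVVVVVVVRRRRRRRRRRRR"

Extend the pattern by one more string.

Each string has the form C^{4n} V^{3n} R^{3n}, where the shown terms are n = 2, 3, 4.
Setting n = 5 gives 20, 15, 15 characters in each block.

CCCCCCCCCCCCCCCCCCCCVVVVVVVVVVVVVVVRRRRRRRRRRRRRRR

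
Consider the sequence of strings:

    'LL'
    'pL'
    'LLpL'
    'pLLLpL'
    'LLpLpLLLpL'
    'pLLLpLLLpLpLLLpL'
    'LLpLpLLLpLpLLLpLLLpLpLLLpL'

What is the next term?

pLLLpLLLpLpLLLpLLLpLpLLLpLpLLLpLLLpLpLLLpL

This is a Fibonacci-style word recurrence s(k) = s(k−2)·s(k−1): e.g. LL·pL = LLpL.
So term 8 is pLLLpLLLpLpLLLpL·LLpLpLLLpLpLLLpLLLpLpLLLpL.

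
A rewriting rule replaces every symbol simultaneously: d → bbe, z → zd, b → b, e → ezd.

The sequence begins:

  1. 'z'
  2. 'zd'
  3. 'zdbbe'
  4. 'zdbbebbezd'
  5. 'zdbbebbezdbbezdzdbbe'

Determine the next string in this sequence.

φ(zdbbebbezdbbezdzdbbe) expands symbol-by-symbol to zd bbe b b ezd b b ezd zd bbe b b ezd zd bbe zd bbe b b ezd; joining the 20 pieces gives the next term.

zdbbebbezdbbezdzdbbebbezdzdbbezdbbebbezd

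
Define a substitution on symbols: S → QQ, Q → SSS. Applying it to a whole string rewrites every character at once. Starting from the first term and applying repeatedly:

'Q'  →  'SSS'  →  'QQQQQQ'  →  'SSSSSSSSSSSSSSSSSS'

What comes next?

Replace each of the 18 characters of SSSSSSSSSSSSSSSSSS in place — QQ QQ QQ QQ QQ QQ QQ QQ QQ QQ QQ QQ QQ QQ QQ QQ QQ QQ — and concatenate.

QQQQQQQQQQQQQQQQQQQQQQQQQQQQQQQQQQQQ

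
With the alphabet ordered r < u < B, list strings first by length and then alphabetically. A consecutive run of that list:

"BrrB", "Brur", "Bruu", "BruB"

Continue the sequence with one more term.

Treat BruB as a base-3 numeral over the given alphabet and add one, carrying through any trailing B's.

BrBr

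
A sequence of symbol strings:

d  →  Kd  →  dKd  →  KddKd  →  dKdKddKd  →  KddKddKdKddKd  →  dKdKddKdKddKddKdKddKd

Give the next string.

Each term (from the third on) is the two preceding terms concatenated in order: term 3 = d·Kd = dKd.
The next term joins KddKddKdKddKd and dKdKddKdKddKddKdKddKd.

KddKddKdKddKddKdKddKdKddKddKdKddKd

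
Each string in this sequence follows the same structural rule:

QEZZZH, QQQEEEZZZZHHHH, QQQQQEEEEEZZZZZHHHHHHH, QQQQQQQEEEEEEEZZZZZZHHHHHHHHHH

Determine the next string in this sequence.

QQQQQQQQQEEEEEEEEEZZZZZZZHHHHHHHHHHHHH

The n-th term is 2n-1 Q's then 2n-1 E's then n+2 Z's then 3n-2 H's (n = 1, 2, …).
For the next term, n = 5, so the run lengths are 9, 9, 7, 13.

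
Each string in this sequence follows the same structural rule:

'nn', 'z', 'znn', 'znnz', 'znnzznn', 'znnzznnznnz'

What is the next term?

znnzznnznnzznnzznn

Each term (from the third on) is the previous term followed by the one before it: term 3 = z·nn = znn.
The next term joins znnzznnznnz and znnzznn.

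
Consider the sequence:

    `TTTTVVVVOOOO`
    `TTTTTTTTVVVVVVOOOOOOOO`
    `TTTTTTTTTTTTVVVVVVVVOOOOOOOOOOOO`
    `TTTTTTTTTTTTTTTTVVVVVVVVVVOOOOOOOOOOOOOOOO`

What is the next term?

Each string has the form T^{4n} V^{2n+2} O^{4n} (n = 1, 2, …).
At n = 5 the blocks have lengths 20, 12, 20.

TTTTTTTTTTTTTTTTTTTTVVVVVVVVVVVVOOOOOOOOOOOOOOOOOOOO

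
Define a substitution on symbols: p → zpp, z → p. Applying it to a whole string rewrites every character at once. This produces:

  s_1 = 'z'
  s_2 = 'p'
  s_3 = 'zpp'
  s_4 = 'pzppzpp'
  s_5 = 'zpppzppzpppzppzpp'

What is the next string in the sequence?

pzppzppzpppzppzpppzppzppzpppzppzpppzppzpp

Replace each of the 17 characters of zpppzppzpppzppzpp in place — p zpp zpp zpp p zpp zpp p zpp zpp zpp p zpp zpp p zpp zpp — and concatenate.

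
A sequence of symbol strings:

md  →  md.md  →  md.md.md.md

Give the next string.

Every step duplicates the string with '.' between the halves.
One more doubling of md.md.md.md gives the answer.

md.md.md.md.md.md.md.md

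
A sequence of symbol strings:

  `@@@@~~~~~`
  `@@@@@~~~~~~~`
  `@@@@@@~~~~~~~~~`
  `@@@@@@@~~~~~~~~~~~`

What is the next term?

@@@@@@@@~~~~~~~~~~~~~

Term n consists of n+1 @'s, followed by 2n-1 ~'s, where the shown terms are n = 3, 4, 5, 6.
For the next term, n = 7, so the run lengths are 8, 13.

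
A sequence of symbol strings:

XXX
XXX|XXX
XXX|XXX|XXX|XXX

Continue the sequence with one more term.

Every step duplicates the string with '|' between the halves.
Doubling XXX|XXX|XXX|XXX with '|' between the halves:

XXX|XXX|XXX|XXX|XXX|XXX|XXX|XXX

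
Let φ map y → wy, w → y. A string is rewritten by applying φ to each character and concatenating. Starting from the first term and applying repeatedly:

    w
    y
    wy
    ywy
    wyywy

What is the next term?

ywywyywy

Apply φ to wyywy symbol by symbol: w→y, y→wy, y→wy, w→y, y→wy; joined: y wy wy y wy.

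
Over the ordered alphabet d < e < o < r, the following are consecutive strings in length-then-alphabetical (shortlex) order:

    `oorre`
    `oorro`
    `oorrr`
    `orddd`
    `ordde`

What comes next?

Treat ordde as a base-4 numeral over the given alphabet and add one, carrying through any trailing r's.

orddo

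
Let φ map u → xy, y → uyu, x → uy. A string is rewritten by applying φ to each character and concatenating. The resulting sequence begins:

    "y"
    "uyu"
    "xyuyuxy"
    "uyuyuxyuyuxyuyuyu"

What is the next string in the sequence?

Rewriting the 17 symbols of uyuyuxyuyuxyuyuyu one by one yields xy uyu xy uyu xy uy uyu xy uyu xy uy uyu xy uyu xy uyu xy; concatenated:

xyuyuxyuyuxyuyuyuxyuyuxyuyuyuxyuyuxyuyuxy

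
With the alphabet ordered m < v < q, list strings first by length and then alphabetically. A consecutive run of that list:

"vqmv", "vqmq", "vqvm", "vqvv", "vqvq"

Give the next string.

Find the rightmost character of vqvq below q, bump it to the next letter, and reset everything to its right to m.

vqqm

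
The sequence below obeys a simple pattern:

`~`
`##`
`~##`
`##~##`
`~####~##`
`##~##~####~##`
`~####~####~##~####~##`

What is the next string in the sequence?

##~##~####~##~####~####~##~####~##

Each term (from the third on) is the two preceding terms concatenated in order: term 3 = ~·## = ~##.
The next term joins ##~##~####~## and ~####~####~##~####~##.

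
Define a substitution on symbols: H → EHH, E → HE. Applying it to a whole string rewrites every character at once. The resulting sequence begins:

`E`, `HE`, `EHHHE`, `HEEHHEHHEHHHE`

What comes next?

Applying the rule to each of the 13 symbols of HEEHHEHHEHHHE gives the pieces EHH HE HE EHH EHH HE EHH EHH HE EHH EHH EHH HE, which concatenate to the answer.

EHHHEHEEHHEHHHEEHHEHHHEEHHEHHEHHHE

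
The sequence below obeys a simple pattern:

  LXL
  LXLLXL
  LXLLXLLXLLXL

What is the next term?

s(k+1) = s(k)·s(k) — each term doubles the last.
Doubling LXLLXLLXLLXL:

LXLLXLLXLLXLLXLLXLLXLLXL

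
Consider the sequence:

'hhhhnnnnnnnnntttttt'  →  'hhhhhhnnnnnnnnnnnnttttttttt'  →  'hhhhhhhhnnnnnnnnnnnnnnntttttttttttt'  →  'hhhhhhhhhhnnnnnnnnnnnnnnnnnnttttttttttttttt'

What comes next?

hhhhhhhhhhhhnnnnnnnnnnnnnnnnnnnnntttttttttttttttttt

The n-th term is 2n h's then 3n+3 n's then 3n t's, where the shown terms are n = 2, 3, 4, 5.
For the next term, n = 6, so the run lengths are 12, 21, 18.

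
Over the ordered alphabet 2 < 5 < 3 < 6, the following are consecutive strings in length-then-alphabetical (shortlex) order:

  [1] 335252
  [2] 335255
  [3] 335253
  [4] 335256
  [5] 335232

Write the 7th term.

Advancing 2 positions from 335232 through 335232 → 335235 reaches term 7.

335233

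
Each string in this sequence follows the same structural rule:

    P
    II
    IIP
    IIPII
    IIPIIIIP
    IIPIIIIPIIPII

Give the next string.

This is a Fibonacci-style word recurrence s(k) = s(k−1)·s(k−2): e.g. II·P = IIP.
Continuing: IIPIIIIPIIPII · IIPIIIIP gives term 7.

IIPIIIIPIIPIIIIPIIIIP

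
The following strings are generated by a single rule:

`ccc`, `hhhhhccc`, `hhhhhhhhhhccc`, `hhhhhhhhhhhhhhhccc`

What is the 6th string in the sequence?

hhhhhhhhhhhhhhhhhhhhhhhhhccc

The strings grow by a fixed prefix hhhhh each time.
From hhhhhhhhhhhhhhhccc, 2 further steps: hhhhhhhhhhhhhhhccc → hhhhhhhhhhhhhhhhhhhhccc → (answer).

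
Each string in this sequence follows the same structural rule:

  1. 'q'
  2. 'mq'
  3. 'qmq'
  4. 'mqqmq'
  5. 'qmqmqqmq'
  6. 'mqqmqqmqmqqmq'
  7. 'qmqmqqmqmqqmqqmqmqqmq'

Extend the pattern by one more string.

mqqmqqmqmqqmqqmqmqqmqmqqmqqmqmqqmq

Each term (from the third on) is the two preceding terms concatenated in order: term 3 = q·mq = qmq.
Continuing: mqqmqqmqmqqmq · qmqmqqmqmqqmqqmqmqqmq gives term 8.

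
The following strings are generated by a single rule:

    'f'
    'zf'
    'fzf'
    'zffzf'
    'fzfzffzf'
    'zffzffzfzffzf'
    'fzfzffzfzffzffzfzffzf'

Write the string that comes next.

zffzffzfzffzffzfzffzfzffzffzfzffzf

This is a Fibonacci-style word recurrence s(k) = s(k−2)·s(k−1): e.g. f·zf = fzf.
The next term joins zffzffzfzffzf and fzfzffzfzffzffzfzffzf.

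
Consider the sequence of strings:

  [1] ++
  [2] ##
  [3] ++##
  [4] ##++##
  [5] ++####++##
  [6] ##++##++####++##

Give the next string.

++####++####++##++####++##

From term 3 onward, concatenate the second-to-last term with the last: ++·## = ++##, ##·++## = ##++##, …
The next term joins ++####++## and ##++##++####++##.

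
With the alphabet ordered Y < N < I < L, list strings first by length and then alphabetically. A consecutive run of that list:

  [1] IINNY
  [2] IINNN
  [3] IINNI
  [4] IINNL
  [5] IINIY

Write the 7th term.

IINII

Continuing the enumeration 2 steps past IINIY: IINIY → IININ → (answer).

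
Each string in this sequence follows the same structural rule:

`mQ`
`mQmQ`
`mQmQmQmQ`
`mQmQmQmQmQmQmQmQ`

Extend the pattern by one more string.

Each string is two copies of the previous one concatenated.
So the next term is two copies of mQmQmQmQmQmQmQmQ.

mQmQmQmQmQmQmQmQmQmQmQmQmQmQmQmQ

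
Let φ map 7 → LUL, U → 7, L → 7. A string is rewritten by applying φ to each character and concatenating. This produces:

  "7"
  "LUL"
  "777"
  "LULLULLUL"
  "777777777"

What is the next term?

Rewriting each symbol of 777777777: 7→LUL, 7→LUL, 7→LUL, 7→LUL, 7→LUL, 7→LUL, 7→LUL, 7→LUL, 7→LUL, which concatenates to LUL LUL LUL LUL LUL LUL LUL LUL LUL.

LULLULLULLULLULLULLULLULLUL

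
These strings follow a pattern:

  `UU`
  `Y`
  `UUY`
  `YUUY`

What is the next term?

Each term (from the third on) is the two preceding terms concatenated in order: term 3 = UU·Y = UUY.
The next term joins UUY and YUUY.

UUYYUUY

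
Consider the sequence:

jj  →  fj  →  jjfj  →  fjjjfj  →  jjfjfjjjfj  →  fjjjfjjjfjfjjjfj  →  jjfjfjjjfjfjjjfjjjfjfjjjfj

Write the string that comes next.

fjjjfjjjfjfjjjfjjjfjfjjjfjfjjjfjjjfjfjjjfj

From term 3 onward, concatenate the second-to-last term with the last: jj·fj = jjfj, fj·jjfj = fjjjfj, …
Continuing: fjjjfjjjfjfjjjfj · jjfjfjjjfjfjjjfjjjfjfjjjfj gives term 8.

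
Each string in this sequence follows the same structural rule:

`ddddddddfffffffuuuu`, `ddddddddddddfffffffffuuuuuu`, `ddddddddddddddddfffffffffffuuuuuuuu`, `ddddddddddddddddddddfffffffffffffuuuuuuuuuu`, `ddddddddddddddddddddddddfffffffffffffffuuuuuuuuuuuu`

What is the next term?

ddddddddddddddddddddddddddddfffffffffffffffffuuuuuuuuuuuuuu

The n-th term is 4n d's then 2n+3 f's then 2n u's, where the shown terms are n = 2, 3, 4, 5, 6.
At n = 7 the blocks have lengths 28, 17, 14.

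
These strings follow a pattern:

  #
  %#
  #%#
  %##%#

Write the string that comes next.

#%#%##%#

This is a Fibonacci-style word recurrence s(k) = s(k−2)·s(k−1): e.g. #·%# = #%#.
The next term joins #%# and %##%#.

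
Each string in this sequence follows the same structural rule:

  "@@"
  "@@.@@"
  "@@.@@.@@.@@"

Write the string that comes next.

Every step duplicates the string with '.' between the halves.
Doubling @@.@@.@@.@@ with '.' between the halves:

@@.@@.@@.@@.@@.@@.@@.@@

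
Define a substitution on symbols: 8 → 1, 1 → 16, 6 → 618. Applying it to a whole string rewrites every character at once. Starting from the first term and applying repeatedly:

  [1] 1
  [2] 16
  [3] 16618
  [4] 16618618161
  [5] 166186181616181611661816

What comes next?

Rewriting the 24 symbols of 166186181616181611661816 one by one yields 16 618 618 16 1 618 16 1 16 618 16 618 16 1 16 618 16 16 618 618 16 1 16 618; concatenated:

16618618161618161166181661816116618161661861816116618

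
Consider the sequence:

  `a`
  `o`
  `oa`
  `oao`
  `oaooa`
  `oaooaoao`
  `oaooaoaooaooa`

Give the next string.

oaooaoaooaooaoaooaoao

Each term (from the third on) is the previous term followed by the one before it: term 3 = o·a = oa.
So term 8 is oaooaoaooaooa·oaooaoao.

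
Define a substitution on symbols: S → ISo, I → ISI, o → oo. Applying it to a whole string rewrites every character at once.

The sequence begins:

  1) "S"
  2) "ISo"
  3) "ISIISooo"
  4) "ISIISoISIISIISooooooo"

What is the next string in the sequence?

Rewriting the 21 symbols of ISIISoISIISIISooooooo one by one yields ISI ISo ISI ISI ISo oo ISI ISo ISI ISI ISo ISI ISI ISo oo oo oo oo oo oo oo; concatenated:

ISIISoISIISIISoooISIISoISIISIISoISIISIISooooooooooooooo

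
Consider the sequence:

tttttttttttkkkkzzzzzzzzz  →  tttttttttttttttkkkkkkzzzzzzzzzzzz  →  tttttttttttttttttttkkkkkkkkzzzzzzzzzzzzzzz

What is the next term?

tttttttttttttttttttttttkkkkkkkkkkzzzzzzzzzzzzzzzzzz

Reading off run lengths: t runs 11, 15, 19; k runs 4, 6, 8; z runs 9, 12, 15 — each is linear in n, where the shown terms are n = 2, 3, 4.
Setting n = 5 gives 23, 10, 18 characters in each block.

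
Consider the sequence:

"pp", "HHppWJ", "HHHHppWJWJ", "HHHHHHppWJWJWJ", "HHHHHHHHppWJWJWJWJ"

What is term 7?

Each term wraps the previous one in HH on the left and WJ on the right.
From HHHHHHHHppWJWJWJWJ, 2 further steps: HHHHHHHHppWJWJWJWJ → HHHHHHHHHHppWJWJWJWJWJ → (answer).

HHHHHHHHHHHHppWJWJWJWJWJWJ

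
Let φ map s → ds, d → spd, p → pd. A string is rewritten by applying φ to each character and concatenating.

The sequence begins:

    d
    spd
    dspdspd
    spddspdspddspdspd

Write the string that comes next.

dspdspdspddspdspddspdspdspddspdspddspdspd

Replace each of the 17 characters of spddspdspddspdspd in place — ds pd spd spd ds pd spd ds pd spd spd ds pd spd ds pd spd — and concatenate.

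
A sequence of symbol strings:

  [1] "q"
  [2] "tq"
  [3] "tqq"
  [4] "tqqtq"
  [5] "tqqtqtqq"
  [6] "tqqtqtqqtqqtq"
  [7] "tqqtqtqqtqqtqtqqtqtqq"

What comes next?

tqqtqtqqtqqtqtqqtqtqqtqqtqtqqtqqtq

From term 3 onward, concatenate the last term with the second-to-last: tq·q = tqq, tqq·tq = tqqtq, …
So term 8 is tqqtqtqqtqqtqtqqtqtqq·tqqtqtqqtqqtq.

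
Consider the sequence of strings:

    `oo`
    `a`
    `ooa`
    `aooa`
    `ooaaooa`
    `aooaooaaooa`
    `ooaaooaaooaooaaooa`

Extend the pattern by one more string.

aooaooaaooaooaaooaaooaooaaooa

Each term (from the third on) is the two preceding terms concatenated in order: term 3 = oo·a = ooa.
Continuing: aooaooaaooa · ooaaooaaooaooaaooa gives term 8.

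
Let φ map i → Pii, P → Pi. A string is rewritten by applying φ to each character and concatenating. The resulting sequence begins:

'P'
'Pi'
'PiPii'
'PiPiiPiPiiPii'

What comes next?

Rewriting the 13 symbols of PiPiiPiPiiPii one by one yields Pi Pii Pi Pii Pii Pi Pii Pi Pii Pii Pi Pii Pii; concatenated:

PiPiiPiPiiPiiPiPiiPiPiiPiiPiPiiPii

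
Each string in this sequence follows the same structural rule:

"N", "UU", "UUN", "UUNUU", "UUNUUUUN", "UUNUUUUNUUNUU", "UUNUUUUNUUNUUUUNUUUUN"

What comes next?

Each term (from the third on) is the previous term followed by the one before it: term 3 = UU·N = UUN.
So term 8 is UUNUUUUNUUNUUUUNUUUUN·UUNUUUUNUUNUU.

UUNUUUUNUUNUUUUNUUUUNUUNUUUUNUUNUU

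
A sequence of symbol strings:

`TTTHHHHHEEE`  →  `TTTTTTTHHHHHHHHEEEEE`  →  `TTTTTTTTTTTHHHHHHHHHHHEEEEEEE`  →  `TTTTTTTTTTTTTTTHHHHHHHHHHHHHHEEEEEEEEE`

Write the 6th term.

TTTTTTTTTTTTTTTTTTTTTTTHHHHHHHHHHHHHHHHHHHHEEEEEEEEEEEEE

Each string has the form T^{4n-1} H^{3n+2} E^{2n+1} (n = 1, 2, …).
At n = 6 the blocks have lengths 23, 20, 13.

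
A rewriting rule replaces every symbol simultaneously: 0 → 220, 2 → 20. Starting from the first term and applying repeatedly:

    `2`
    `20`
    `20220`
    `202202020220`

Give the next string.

20220202022020220202202020220

Apply φ to 202202020220 symbol by symbol: 2→20, 0→220, 2→20, 2→20, 0→220, 2→20, 0→220, 2→20, 0→220, 2→20, 2→20, 0→220; joined: 20 220 20 20 220 20 220 20 220 20 20 220.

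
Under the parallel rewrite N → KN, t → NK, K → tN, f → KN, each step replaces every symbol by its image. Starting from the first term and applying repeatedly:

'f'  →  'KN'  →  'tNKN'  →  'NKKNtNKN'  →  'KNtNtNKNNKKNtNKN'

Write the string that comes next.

tNKNNKKNNKKNtNKNKNtNtNKNNKKNtNKN

Replace each of the 16 characters of KNtNtNKNNKKNtNKN in place — tN KN NK KN NK KN tN KN KN tN tN KN NK KN tN KN — and concatenate.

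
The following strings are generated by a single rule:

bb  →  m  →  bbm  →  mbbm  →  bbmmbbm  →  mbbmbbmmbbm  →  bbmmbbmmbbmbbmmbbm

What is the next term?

mbbmbbmmbbmbbmmbbmmbbmbbmmbbm

This is a Fibonacci-style word recurrence s(k) = s(k−2)·s(k−1): e.g. bb·m = bbm.
So term 8 is mbbmbbmmbbm·bbmmbbmmbbmbbmmbbm.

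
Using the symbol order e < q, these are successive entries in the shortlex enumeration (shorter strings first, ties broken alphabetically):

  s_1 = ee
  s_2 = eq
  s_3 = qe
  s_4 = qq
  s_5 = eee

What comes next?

The successor of eee increments the rightmost position that isn't already q and resets every position after it to e.

eeq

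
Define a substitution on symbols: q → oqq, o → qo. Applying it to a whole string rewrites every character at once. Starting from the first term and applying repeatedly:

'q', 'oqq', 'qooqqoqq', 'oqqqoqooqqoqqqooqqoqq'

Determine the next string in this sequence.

qooqqoqqoqqqooqqqoqooqqoqqqooqqoqqoqqqoqooqqoqqqooqqoqq

φ(oqqqoqooqqoqqqooqqoqq) expands symbol-by-symbol to qo oqq oqq oqq qo oqq qo qo oqq oqq qo oqq oqq oqq qo qo oqq oqq qo oqq oqq; joining the 21 pieces gives the next term.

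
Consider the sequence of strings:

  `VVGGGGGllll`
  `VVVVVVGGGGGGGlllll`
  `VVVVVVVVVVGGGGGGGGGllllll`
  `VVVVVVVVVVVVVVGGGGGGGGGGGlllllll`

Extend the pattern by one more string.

Reading off run lengths: V runs 2, 6, 10, 14; G runs 5, 7, 9, 11; l runs 4, 5, 6, 7 — each is linear in n (n = 1, 2, …).
At n = 5 the blocks have lengths 18, 13, 8.

VVVVVVVVVVVVVVVVVVGGGGGGGGGGGGGllllllll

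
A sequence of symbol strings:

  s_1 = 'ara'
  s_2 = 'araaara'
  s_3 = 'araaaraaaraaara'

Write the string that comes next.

Every step duplicates the string with 'a' between the halves.
Doubling araaaraaaraaara with 'a' between the halves:

araaaraaaraaaraaaraaaraaaraaara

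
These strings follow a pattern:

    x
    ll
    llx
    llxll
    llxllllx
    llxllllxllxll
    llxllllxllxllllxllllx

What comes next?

Each term (from the third on) is the previous term followed by the one before it: term 3 = ll·x = llx.
The next term joins llxllllxllxllllxllllx and llxllllxllxll.

llxllllxllxllllxllllxllxllllxllxll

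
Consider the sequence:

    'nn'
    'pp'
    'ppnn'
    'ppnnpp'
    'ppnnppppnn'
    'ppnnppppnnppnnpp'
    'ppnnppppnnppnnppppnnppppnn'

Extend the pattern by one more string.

ppnnppppnnppnnppppnnppppnnppnnppppnnppnnpp

This is a Fibonacci-style word recurrence s(k) = s(k−1)·s(k−2): e.g. pp·nn = ppnn.
So term 8 is ppnnppppnnppnnppppnnppppnn·ppnnppppnnppnnpp.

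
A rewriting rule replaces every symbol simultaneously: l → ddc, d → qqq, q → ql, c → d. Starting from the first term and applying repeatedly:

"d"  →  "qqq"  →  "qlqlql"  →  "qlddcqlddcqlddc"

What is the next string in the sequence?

qlddcqqqqqqdqlddcqqqqqqdqlddcqqqqqqd

Applying the rule to each of the 15 symbols of qlddcqlddcqlddc gives the pieces ql ddc qqq qqq d ql ddc qqq qqq d ql ddc qqq qqq d, which concatenate to the answer.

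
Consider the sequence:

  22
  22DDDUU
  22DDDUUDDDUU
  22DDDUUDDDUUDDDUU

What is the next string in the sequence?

Every step adds DDDUU to the end: s(k+1) = s(k)·DDDUU.
Applying this once more to 22DDDUUDDDUUDDDUU:

22DDDUUDDDUUDDDUUDDDUU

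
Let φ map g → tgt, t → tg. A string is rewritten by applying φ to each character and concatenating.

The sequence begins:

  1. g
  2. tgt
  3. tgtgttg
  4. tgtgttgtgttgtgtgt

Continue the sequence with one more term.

Rewriting the 17 symbols of tgtgttgtgttgtgtgt one by one yields tg tgt tg tgt tg tg tgt tg tgt tg tg tgt tg tgt tg tgt tg; concatenated:

tgtgttgtgttgtgtgttgtgttgtgtgttgtgttgtgttg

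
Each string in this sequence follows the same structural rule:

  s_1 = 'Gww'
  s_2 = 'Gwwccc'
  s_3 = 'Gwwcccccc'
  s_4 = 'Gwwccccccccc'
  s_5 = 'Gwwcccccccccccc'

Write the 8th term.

The strings grow by a fixed suffix ccc each time.
From Gwwcccccccccccc, 3 further steps: Gwwcccccccccccc → Gwwccccccccccccccc → Gwwcccccccccccccccccc → (answer).

Gwwccccccccccccccccccccc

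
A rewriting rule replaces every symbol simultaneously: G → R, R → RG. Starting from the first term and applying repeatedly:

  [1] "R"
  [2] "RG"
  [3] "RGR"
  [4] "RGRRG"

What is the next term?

Expanding RGRRG: R→RG, G→R, R→RG, R→RG, G→R. Concatenated: RG R RG RG R.

RGRRGRGR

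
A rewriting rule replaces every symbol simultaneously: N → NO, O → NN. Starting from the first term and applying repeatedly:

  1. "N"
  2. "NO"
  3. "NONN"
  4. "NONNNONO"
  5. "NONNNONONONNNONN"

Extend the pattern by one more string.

Applying the rule to each of the 16 symbols of NONNNONONONNNONN gives the pieces NO NN NO NO NO NN NO NN NO NN NO NO NO NN NO NO, which concatenate to the answer.

NONNNONONONNNONNNONNNONONONNNONO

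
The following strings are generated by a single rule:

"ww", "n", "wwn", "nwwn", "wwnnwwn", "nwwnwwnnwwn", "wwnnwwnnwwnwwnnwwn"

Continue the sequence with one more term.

nwwnwwnnwwnwwnnwwnnwwnwwnnwwn

This is a Fibonacci-style word recurrence s(k) = s(k−2)·s(k−1): e.g. ww·n = wwn.
Continuing: nwwnwwnnwwn · wwnnwwnnwwnwwnnwwn gives term 8.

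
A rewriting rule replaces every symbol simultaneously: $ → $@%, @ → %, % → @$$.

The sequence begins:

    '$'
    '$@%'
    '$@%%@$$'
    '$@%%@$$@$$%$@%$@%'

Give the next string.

$@%%@$$@$$%$@%$@%%$@%$@%@$$$@%%@$$$@%%@$$

φ($@%%@$$@$$%$@%$@%) expands symbol-by-symbol to $@% % @$$ @$$ % $@% $@% % $@% $@% @$$ $@% % @$$ $@% % @$$; joining the 17 pieces gives the next term.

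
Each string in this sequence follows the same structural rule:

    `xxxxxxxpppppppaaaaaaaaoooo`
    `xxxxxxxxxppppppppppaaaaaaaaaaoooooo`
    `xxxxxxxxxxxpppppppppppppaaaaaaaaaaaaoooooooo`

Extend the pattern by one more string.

xxxxxxxxxxxxxppppppppppppppppaaaaaaaaaaaaaaoooooooooo

The n-th term is 2n+1 x's then 3n-2 p's then 2n+2 a's then 2n-2 o's, where the shown terms are n = 3, 4, 5.
At n = 6 the blocks have lengths 13, 16, 14, 10.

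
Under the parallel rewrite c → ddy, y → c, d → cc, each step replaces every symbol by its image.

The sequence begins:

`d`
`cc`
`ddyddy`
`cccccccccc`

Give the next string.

Expanding cccccccccc: c→ddy, c→ddy, c→ddy, c→ddy, c→ddy, c→ddy, c→ddy, c→ddy, c→ddy, c→ddy. Concatenated: ddy ddy ddy ddy ddy ddy ddy ddy ddy ddy.

ddyddyddyddyddyddyddyddyddyddy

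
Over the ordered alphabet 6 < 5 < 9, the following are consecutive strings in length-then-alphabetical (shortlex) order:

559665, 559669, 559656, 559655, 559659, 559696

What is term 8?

Continuing the enumeration 2 steps past 559696: 559696 → 559695 → (answer).

559699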